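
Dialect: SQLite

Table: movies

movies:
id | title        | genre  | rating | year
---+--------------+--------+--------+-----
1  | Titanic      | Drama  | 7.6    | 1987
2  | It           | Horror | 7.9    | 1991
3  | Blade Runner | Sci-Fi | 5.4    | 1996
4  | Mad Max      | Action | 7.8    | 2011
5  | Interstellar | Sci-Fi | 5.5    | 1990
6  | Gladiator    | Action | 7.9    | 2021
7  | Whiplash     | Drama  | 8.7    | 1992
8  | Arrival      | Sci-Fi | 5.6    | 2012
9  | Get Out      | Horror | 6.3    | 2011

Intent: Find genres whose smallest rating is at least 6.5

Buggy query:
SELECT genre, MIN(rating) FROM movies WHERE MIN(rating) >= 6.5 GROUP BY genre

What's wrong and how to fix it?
Bug: Aggregates like MIN are computed per group after WHERE runs

Fix: Replace WHERE with HAVING after the GROUP BY

Corrected query:
SELECT genre, MIN(rating) FROM movies GROUP BY genre HAVING MIN(rating) >= 6.5

Result:
genre  | MIN(rating)
-------+------------
Action | 7.8        
Drama  | 7.6        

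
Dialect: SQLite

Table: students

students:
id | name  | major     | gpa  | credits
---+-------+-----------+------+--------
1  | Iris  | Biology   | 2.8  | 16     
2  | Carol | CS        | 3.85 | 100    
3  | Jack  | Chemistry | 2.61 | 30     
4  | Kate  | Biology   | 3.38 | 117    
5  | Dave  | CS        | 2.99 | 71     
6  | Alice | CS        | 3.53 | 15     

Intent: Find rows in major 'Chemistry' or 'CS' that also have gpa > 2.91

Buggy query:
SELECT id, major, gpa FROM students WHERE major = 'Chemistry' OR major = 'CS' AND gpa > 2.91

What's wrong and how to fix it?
Bug: AND binds tighter than OR, so this parses as major = 'Chemistry' OR (major = 'CS' AND gpa > 2.91)

Fix: Group the OR with parentheses (or use IN), then AND the threshold

Corrected query:
SELECT id, major, gpa FROM students WHERE (major = 'Chemistry' OR major = 'CS') AND gpa > 2.91

Result:
id | major | gpa 
---+-------+-----
2  | CS    | 3.85
5  | CS    | 2.99
6  | CS    | 3.53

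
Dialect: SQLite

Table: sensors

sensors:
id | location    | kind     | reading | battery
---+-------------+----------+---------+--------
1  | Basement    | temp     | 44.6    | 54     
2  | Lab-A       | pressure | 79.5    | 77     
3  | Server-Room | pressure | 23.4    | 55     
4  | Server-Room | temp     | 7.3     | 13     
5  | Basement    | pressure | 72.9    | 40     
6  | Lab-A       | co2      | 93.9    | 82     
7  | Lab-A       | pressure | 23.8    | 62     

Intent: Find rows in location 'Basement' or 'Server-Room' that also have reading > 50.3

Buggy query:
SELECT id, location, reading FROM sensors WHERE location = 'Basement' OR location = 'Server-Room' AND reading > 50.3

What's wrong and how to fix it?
Bug: AND binds tighter than OR, so this parses as location = 'Basement' OR (location = 'Server-Room' AND reading > 50.3)

Fix: Add parentheses around the OR so the AND applies to both alternatives

Corrected query:
SELECT id, location, reading FROM sensors WHERE (location = 'Basement' OR location = 'Server-Room') AND reading > 50.3

Result:
id | location | reading
---+----------+--------
5  | Basement | 72.9   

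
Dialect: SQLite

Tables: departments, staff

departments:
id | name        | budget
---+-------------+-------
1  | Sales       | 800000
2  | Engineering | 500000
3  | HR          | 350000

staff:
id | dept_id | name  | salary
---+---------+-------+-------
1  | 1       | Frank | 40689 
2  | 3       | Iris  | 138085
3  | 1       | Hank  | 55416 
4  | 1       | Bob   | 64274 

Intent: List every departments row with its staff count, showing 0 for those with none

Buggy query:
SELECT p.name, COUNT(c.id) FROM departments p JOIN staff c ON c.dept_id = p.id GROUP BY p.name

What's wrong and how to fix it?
Bug: INNER JOIN drops departments rows that have no matching staff rows

Fix: Use LEFT JOIN so parents without children still appear (COUNT(c.id) gives 0)

Corrected query:
SELECT p.name, COUNT(c.id) FROM departments p LEFT JOIN staff c ON c.dept_id = p.id GROUP BY p.name

Result:
name        | COUNT(c.id)
------------+------------
Engineering | 0          
HR          | 1          
Sales       | 3          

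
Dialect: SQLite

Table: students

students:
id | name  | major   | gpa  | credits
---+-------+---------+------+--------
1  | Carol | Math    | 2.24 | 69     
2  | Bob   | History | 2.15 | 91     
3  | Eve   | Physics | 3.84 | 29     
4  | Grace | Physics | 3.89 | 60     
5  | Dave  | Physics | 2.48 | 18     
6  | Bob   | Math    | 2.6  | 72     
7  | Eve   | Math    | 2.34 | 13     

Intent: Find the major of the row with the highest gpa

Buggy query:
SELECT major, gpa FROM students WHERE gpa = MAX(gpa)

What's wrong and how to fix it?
Bug: MAX(gpa) is an aggregate and cannot be used directly in WHERE

Fix: Wrap MAX in a scalar subquery so WHERE compares against a single value

Corrected query:
SELECT major, gpa FROM students WHERE gpa = (SELECT MAX(gpa) FROM students)

Result:
major   | gpa 
--------+-----
Physics | 3.89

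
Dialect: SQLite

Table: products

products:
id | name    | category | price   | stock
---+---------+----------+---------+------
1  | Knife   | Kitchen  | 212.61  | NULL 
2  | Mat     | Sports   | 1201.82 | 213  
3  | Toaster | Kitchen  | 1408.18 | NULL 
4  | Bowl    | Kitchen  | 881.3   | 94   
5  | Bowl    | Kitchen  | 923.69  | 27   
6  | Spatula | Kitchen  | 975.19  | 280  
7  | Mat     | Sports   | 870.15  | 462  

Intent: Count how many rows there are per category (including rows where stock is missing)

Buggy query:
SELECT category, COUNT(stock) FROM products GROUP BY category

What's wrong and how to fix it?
Bug: COUNT(stock) skips NULLs, so groups with missing stock are undercounted

Fix: Replace COUNT(stock) with COUNT(*)

Corrected query:
SELECT category, COUNT(*) FROM products GROUP BY category

Result:
category | COUNT(*)
---------+---------
Kitchen  | 5       
Sports   | 2       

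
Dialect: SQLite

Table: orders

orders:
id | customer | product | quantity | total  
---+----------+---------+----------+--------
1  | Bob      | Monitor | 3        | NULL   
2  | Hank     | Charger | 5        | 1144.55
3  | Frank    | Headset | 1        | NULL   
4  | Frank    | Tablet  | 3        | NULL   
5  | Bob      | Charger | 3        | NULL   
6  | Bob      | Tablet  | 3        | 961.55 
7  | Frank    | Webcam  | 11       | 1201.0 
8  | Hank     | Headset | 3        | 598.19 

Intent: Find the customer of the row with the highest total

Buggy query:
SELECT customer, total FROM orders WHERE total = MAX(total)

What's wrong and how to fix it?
Bug: WHERE is evaluated per row; an aggregate over the whole table isn't defined there

Fix: Use a subquery: WHERE total = (SELECT MAX(total) FROM orders)

Corrected query:
SELECT customer, total FROM orders WHERE total = (SELECT MAX(total) FROM orders)

Result:
customer | total
---------+------
Frank    | 1201 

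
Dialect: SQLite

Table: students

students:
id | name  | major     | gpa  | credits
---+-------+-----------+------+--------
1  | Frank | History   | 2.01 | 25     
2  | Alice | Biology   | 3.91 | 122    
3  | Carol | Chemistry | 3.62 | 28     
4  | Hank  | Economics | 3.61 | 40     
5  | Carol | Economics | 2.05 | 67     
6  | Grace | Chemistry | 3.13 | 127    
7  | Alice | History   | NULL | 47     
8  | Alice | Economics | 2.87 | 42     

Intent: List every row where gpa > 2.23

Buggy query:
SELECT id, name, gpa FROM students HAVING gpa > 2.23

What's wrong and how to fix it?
Bug: HAVING filters the output of aggregation, but this query has no GROUP BY and no aggregate functions, so SQLite rejects it (HAVING clause on a non-aggregate query); the condition here is per row

Fix: Use WHERE for row-level filtering

Corrected query:
SELECT id, name, gpa FROM students WHERE gpa > 2.23

Result:
id | name  | gpa 
---+-------+-----
2  | Alice | 3.91
3  | Carol | 3.62
4  | Hank  | 3.61
6  | Grace | 3.13
8  | Alice | 2.87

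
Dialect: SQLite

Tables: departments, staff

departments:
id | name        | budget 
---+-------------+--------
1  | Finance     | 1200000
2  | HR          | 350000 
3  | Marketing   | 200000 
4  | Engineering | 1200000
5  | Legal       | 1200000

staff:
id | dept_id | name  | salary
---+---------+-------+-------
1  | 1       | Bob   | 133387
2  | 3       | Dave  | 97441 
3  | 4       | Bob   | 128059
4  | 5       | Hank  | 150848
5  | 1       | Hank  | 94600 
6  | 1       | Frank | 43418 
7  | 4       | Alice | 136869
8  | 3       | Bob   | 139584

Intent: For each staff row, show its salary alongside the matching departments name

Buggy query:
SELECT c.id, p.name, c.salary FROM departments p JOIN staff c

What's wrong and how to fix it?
Bug: Missing join condition: each staff row is matched to all departments rows instead of just its own

Fix: Add ON c.dept_id = p.id to the JOIN

Corrected query:
SELECT c.id, p.name, c.salary FROM departments p JOIN staff c ON c.dept_id = p.id

Result:
id | name        | salary
---+-------------+-------
1  | Finance     | 133387
2  | Marketing   | 97441 
3  | Engineering | 128059
4  | Legal       | 150848
5  | Finance     | 94600 
6  | Finance     | 43418 
7  | Engineering | 136869
8  | Marketing   | 139584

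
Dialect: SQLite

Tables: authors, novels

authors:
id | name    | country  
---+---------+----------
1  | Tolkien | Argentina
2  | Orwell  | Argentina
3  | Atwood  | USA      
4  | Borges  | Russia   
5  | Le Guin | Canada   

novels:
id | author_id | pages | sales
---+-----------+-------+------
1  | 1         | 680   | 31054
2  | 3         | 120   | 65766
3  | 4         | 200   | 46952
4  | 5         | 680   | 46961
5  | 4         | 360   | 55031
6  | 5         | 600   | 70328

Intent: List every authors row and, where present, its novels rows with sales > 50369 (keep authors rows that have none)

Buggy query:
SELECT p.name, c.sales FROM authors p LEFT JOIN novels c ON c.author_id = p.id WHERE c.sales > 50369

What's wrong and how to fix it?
Bug: Filtering c.sales in WHERE discards the NULL rows produced by LEFT JOIN, turning it into an inner join

Fix: Put 'c.sales > 50369' in the JOIN's ON clause instead of WHERE

Corrected query:
SELECT p.name, c.sales FROM authors p LEFT JOIN novels c ON c.author_id = p.id AND c.sales > 50369

Result:
name    | sales
--------+------
Tolkien | NULL 
Orwell  | NULL 
Atwood  | 65766
Borges  | 55031
Le Guin | 70328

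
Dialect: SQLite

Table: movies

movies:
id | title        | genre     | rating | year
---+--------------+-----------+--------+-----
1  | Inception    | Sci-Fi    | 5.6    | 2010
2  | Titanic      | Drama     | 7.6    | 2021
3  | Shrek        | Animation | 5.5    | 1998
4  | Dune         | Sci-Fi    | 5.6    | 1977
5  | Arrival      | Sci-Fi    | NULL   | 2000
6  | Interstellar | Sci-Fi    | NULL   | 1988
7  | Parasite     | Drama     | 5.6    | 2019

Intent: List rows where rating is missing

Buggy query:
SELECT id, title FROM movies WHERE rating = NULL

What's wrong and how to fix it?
Bug: Comparing to NULL with '=' never matches; NULL = NULL is unknown, not true

Fix: Use IS NULL to test for NULL

Corrected query:
SELECT id, title FROM movies WHERE rating IS NULL

Result:
id | title       
---+-------------
5  | Arrival     
6  | Interstellar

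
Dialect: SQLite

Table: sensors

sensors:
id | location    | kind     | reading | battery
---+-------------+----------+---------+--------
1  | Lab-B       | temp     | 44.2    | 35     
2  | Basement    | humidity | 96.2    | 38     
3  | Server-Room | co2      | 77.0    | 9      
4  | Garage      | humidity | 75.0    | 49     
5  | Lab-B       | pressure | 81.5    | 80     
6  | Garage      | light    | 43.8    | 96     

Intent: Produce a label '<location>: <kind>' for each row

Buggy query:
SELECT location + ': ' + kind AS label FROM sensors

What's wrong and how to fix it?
Bug: '+' is numeric addition; on text columns SQLite converts them to 0 instead of concatenating

Fix: Use the || operator for string concatenation

Corrected query:
SELECT location || ': ' || kind AS label FROM sensors

Result:
label             
------------------
Lab-B: temp       
Basement: humidity
Server-Room: co2  
Garage: humidity  
Lab-B: pressure   
Garage: light     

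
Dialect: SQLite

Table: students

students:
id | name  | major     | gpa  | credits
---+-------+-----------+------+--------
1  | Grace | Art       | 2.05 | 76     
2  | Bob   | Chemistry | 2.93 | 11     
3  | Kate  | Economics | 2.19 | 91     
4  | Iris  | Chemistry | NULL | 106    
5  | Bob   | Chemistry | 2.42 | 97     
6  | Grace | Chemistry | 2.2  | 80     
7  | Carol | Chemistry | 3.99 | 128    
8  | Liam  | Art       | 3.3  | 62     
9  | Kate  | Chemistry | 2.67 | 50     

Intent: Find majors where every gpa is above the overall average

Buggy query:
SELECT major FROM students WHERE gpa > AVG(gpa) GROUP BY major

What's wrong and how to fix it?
Bug: WHERE evaluates per row before aggregation, so AVG() is unavailable

Fix: Compute the overall average in a scalar subquery and compare each group's MIN against it in HAVING

Corrected query:
SELECT major FROM students GROUP BY major HAVING MIN(gpa) > (SELECT AVG(gpa) FROM students)

Result:
(no rows)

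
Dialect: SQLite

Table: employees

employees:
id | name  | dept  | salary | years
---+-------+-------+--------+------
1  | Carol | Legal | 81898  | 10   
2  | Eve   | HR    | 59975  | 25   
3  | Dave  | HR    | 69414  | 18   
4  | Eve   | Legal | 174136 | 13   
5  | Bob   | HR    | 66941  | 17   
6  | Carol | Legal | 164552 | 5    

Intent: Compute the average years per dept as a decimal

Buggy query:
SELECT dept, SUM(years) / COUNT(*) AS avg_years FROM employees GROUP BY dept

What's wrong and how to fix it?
Bug: SUM(years) and COUNT(*) are both integers; the division truncates the fractional part

Fix: Multiply by 1.0 (or CAST to REAL) to force floating-point division

Corrected query:
SELECT dept, SUM(years) * 1.0 / COUNT(*) AS avg_years FROM employees GROUP BY dept

Result:
dept  | avg_years
------+----------
HR    | 20       
Legal | 9.333333 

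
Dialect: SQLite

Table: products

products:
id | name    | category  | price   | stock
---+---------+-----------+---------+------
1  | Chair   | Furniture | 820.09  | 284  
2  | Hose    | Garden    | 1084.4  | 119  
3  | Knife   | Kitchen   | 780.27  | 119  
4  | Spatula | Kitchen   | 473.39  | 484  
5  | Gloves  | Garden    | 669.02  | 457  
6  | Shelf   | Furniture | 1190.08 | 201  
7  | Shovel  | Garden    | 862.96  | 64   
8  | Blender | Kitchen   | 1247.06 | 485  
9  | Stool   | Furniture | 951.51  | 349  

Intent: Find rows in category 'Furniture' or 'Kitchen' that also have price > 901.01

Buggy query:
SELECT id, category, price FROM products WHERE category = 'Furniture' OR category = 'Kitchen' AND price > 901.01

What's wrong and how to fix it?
Bug: AND binds tighter than OR, so this parses as category = 'Furniture' OR (category = 'Kitchen' AND price > 901.01)

Fix: Add parentheses around the OR so the AND applies to both alternatives

Corrected query:
SELECT id, category, price FROM products WHERE (category = 'Furniture' OR category = 'Kitchen') AND price > 901.01

Result:
id | category  | price  
---+-----------+--------
6  | Furniture | 1190.08
8  | Kitchen   | 1247.06
9  | Furniture | 951.51 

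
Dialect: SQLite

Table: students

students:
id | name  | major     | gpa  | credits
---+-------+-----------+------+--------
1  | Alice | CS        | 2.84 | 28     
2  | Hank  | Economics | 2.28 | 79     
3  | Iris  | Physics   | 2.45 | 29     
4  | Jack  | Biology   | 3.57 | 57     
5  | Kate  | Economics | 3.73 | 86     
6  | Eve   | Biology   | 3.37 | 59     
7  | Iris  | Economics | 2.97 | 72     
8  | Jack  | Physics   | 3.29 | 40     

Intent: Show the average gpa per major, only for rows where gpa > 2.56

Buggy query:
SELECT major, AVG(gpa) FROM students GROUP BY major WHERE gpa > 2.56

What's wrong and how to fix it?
Bug: Row-level WHERE must come before GROUP BY in the clause order

Fix: Place WHERE between FROM and GROUP BY

Corrected query:
SELECT major, AVG(gpa) FROM students WHERE gpa > 2.56 GROUP BY major

Result:
major     | AVG(gpa)
----------+---------
Biology   | 3.47    
CS        | 2.84    
Economics | 3.35    
Physics   | 3.29    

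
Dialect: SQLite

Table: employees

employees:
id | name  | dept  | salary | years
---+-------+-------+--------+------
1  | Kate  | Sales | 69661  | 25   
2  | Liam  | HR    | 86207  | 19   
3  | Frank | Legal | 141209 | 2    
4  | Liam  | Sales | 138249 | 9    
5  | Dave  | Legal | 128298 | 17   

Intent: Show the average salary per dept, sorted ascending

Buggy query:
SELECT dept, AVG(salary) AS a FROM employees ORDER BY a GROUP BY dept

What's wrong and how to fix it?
Bug: GROUP BY must precede ORDER BY

Fix: Reorder: SELECT … FROM … GROUP BY … ORDER BY …

Corrected query:
SELECT dept, AVG(salary) AS a FROM employees GROUP BY dept ORDER BY a

Result:
dept  | a       
------+---------
HR    | 86207   
Sales | 103955  
Legal | 134753.5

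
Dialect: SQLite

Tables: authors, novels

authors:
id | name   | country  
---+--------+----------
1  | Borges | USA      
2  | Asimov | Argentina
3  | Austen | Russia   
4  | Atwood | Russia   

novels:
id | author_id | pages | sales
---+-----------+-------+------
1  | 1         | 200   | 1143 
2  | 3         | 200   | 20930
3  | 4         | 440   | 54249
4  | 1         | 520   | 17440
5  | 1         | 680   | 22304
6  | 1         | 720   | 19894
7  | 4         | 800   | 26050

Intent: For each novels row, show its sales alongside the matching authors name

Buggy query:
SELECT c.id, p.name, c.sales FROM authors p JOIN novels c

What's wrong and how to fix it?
Bug: JOIN with no ON clause produces a cartesian product; every novels row pairs with every authors row

Fix: Add ON c.author_id = p.id to the JOIN

Corrected query:
SELECT c.id, p.name, c.sales FROM authors p JOIN novels c ON c.author_id = p.id

Result:
id | name   | sales
---+--------+------
1  | Borges | 1143 
2  | Austen | 20930
3  | Atwood | 54249
4  | Borges | 17440
5  | Borges | 22304
6  | Borges | 19894
7  | Atwood | 26050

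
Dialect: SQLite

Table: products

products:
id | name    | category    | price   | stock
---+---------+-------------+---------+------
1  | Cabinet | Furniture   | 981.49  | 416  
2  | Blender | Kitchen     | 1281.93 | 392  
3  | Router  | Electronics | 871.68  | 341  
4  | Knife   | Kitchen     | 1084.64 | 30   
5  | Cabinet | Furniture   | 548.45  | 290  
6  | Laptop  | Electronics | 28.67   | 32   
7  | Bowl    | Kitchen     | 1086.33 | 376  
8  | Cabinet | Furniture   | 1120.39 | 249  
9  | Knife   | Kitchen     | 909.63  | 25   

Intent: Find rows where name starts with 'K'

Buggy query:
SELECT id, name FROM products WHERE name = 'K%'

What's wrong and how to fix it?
Bug: Wildcards only work with LIKE; '=' treats '%' as a literal character

Fix: Use LIKE for wildcard pattern matching

Corrected query:
SELECT id, name FROM products WHERE name LIKE 'K%'

Result:
id | name 
---+------
4  | Knife
9  | Knife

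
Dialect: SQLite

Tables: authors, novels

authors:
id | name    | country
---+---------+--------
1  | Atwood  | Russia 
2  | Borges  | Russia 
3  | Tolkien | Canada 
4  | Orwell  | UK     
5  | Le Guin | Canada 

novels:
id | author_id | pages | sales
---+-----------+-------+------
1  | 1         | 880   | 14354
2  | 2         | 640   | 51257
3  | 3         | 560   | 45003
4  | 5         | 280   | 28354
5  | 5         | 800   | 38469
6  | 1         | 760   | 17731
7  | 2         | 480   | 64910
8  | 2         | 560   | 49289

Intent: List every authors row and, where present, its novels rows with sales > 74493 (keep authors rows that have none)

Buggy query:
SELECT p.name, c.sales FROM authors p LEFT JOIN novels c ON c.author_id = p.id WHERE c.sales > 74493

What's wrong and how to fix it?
Bug: Filtering c.sales in WHERE discards the NULL rows produced by LEFT JOIN, turning it into an inner join

Fix: Put 'c.sales > 74493' in the JOIN's ON clause instead of WHERE

Corrected query:
SELECT p.name, c.sales FROM authors p LEFT JOIN novels c ON c.author_id = p.id AND c.sales > 74493

Result:
name    | sales
--------+------
Atwood  | NULL 
Borges  | NULL 
Tolkien | NULL 
Orwell  | NULL 
Le Guin | NULL 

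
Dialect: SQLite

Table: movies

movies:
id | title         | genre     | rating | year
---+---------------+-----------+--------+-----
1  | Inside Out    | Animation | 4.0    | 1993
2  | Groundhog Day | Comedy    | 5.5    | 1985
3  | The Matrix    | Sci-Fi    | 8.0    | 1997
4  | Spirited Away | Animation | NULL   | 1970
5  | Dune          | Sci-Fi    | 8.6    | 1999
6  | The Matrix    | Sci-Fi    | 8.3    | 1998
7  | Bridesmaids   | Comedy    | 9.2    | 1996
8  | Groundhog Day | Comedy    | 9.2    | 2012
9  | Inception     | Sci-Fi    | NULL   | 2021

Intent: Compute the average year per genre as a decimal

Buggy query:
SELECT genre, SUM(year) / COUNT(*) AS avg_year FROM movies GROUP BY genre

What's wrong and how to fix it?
Bug: SUM(year) and COUNT(*) are both integers; the division truncates the fractional part

Fix: Cast one side to REAL so the division keeps the fractional part

Corrected query:
SELECT genre, SUM(year) * 1.0 / COUNT(*) AS avg_year FROM movies GROUP BY genre

Result:
genre     | avg_year   
----------+------------
Animation | 1981.5     
Comedy    | 1997.666667
Sci-Fi    | 2003.75    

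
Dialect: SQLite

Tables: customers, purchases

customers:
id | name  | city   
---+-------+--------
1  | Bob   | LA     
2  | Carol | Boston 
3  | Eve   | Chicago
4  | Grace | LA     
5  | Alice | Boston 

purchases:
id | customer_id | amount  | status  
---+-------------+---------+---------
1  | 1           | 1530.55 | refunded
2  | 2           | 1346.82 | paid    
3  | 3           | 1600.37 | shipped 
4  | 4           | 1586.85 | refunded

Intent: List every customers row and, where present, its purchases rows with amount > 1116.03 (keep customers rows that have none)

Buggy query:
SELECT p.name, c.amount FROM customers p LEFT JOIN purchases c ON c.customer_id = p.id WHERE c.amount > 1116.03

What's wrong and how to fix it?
Bug: A WHERE condition on the right-hand table after LEFT JOIN drops unmatched parents

Fix: Move the right-table condition into the ON clause so unmatched parents are kept

Corrected query:
SELECT p.name, c.amount FROM customers p LEFT JOIN purchases c ON c.customer_id = p.id AND c.amount > 1116.03

Result:
name  | amount 
------+--------
Bob   | 1530.55
Carol | 1346.82
Eve   | 1600.37
Grace | 1586.85
Alice | NULL   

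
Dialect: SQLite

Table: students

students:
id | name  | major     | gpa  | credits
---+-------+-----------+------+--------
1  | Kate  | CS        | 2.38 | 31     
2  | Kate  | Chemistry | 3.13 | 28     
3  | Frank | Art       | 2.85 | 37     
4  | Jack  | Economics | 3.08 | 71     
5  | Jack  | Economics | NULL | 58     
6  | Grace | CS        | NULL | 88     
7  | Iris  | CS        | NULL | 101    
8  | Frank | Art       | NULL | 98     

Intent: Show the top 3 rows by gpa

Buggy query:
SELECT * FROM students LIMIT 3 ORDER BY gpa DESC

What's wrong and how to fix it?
Bug: ORDER BY cannot follow LIMIT; LIMIT is the final clause

Fix: Swap the clauses: ORDER BY first, then LIMIT

Corrected query:
SELECT * FROM students ORDER BY gpa DESC LIMIT 3

Result:
id | name  | major     | gpa  | credits
---+-------+-----------+------+--------
2  | Kate  | Chemistry | 3.13 | 28     
4  | Jack  | Economics | 3.08 | 71     
3  | Frank | Art       | 2.85 | 37     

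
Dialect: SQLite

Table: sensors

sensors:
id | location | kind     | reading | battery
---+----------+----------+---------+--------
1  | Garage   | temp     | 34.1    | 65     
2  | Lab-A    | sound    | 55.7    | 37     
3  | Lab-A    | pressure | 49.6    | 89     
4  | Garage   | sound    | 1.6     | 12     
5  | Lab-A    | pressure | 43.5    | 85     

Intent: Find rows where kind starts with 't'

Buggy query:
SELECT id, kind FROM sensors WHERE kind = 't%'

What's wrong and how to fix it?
Bug: '=' compares the literal string including the % character; pattern matching needs LIKE

Fix: Use LIKE for wildcard pattern matching

Corrected query:
SELECT id, kind FROM sensors WHERE kind LIKE 't%'

Result:
id | kind
---+-----
1  | temp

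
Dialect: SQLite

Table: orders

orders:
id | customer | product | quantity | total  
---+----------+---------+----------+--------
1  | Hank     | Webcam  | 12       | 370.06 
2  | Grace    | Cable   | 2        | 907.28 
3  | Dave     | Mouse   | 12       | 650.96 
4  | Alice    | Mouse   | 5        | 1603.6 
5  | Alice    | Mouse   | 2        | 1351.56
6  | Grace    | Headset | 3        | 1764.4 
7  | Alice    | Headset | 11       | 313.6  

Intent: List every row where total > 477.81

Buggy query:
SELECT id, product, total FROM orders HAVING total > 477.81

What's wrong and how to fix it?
Bug: HAVING filters the output of aggregation, but this query has no GROUP BY and no aggregate functions, so SQLite rejects it (HAVING clause on a non-aggregate query); the condition here is per row

Fix: Use WHERE for row-level filtering

Corrected query:
SELECT id, product, total FROM orders WHERE total > 477.81

Result:
id | product | total  
---+---------+--------
2  | Cable   | 907.28 
3  | Mouse   | 650.96 
4  | Mouse   | 1603.6 
5  | Mouse   | 1351.56
6  | Headset | 1764.4 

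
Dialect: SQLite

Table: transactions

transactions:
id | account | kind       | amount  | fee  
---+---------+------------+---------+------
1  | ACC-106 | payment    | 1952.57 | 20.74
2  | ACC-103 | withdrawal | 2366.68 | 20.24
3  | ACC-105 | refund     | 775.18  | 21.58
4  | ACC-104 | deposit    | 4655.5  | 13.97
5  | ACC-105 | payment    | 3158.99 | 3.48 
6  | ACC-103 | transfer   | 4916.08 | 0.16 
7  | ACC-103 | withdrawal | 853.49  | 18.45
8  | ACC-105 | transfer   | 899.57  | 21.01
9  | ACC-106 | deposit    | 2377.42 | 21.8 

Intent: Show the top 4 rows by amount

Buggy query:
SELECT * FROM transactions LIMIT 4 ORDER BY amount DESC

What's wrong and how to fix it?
Bug: ORDER BY cannot follow LIMIT; LIMIT is the final clause

Fix: Swap the clauses: ORDER BY first, then LIMIT

Corrected query:
SELECT * FROM transactions ORDER BY amount DESC LIMIT 4

Result:
id | account | kind     | amount  | fee  
---+---------+----------+---------+------
6  | ACC-103 | transfer | 4916.08 | 0.16 
4  | ACC-104 | deposit  | 4655.5  | 13.97
5  | ACC-105 | payment  | 3158.99 | 3.48 
9  | ACC-106 | deposit  | 2377.42 | 21.8 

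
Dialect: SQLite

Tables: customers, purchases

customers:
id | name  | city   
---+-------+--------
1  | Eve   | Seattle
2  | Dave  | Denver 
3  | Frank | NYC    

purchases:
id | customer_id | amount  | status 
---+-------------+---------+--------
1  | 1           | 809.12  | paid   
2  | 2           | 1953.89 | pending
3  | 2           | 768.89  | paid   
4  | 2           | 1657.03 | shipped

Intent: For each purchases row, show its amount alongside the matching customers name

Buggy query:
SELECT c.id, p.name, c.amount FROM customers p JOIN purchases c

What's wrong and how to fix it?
Bug: JOIN with no ON clause produces a cartesian product; every purchases row pairs with every customers row

Fix: Add ON c.customer_id = p.id to the JOIN

Corrected query:
SELECT c.id, p.name, c.amount FROM customers p JOIN purchases c ON c.customer_id = p.id

Result:
id | name | amount 
---+------+--------
1  | Eve  | 809.12 
2  | Dave | 1953.89
3  | Dave | 768.89 
4  | Dave | 1657.03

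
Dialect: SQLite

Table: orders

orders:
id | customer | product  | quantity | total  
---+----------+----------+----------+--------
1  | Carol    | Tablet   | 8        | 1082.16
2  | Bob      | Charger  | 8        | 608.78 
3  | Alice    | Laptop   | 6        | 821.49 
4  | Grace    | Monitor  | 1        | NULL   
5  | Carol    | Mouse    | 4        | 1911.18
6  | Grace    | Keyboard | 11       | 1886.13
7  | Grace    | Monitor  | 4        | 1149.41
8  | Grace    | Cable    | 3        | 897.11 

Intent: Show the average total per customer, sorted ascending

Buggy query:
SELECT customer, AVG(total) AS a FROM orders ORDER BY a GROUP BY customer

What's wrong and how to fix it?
Bug: ORDER BY appears before GROUP BY; SQL clause order requires GROUP BY first

Fix: Reorder: SELECT … FROM … GROUP BY … ORDER BY …

Corrected query:
SELECT customer, AVG(total) AS a FROM orders GROUP BY customer ORDER BY a

Result:
customer | a          
---------+------------
Bob      | 608.78     
Alice    | 821.49     
Grace    | 1310.883333
Carol    | 1496.67    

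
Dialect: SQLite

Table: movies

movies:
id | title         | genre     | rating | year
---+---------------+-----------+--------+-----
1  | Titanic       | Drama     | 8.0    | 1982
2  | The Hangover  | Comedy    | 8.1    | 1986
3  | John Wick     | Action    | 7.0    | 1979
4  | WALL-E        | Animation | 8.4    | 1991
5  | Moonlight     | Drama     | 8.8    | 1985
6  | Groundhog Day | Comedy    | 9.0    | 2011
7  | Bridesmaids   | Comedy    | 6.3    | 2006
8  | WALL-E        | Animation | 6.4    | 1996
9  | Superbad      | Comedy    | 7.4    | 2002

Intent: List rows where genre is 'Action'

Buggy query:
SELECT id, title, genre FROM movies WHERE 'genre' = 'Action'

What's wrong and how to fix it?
Bug: 'genre' in single quotes is a string literal, not the column; the comparison is literal-vs-literal and never true

Fix: Remove the quotes around the column name (or use double quotes for an identifier)

Corrected query:
SELECT id, title, genre FROM movies WHERE genre = 'Action'

Result:
id | title     | genre 
---+-----------+-------
3  | John Wick | Action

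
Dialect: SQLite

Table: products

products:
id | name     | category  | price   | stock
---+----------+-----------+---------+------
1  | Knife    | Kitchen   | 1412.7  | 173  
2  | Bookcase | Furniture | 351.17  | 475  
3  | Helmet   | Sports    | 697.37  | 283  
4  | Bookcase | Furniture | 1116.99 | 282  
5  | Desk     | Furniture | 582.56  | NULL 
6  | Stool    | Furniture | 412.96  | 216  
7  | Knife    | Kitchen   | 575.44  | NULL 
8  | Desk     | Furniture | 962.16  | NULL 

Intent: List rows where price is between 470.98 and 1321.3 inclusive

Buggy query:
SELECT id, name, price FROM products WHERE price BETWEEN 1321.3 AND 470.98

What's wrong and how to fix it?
Bug: BETWEEN expects the lower bound first; with 1321.3 AND 470.98 the range is empty

Fix: Swap the bounds so the smaller value comes first

Corrected query:
SELECT id, name, price FROM products WHERE price BETWEEN 470.98 AND 1321.3

Result:
id | name     | price  
---+----------+--------
3  | Helmet   | 697.37 
4  | Bookcase | 1116.99
5  | Desk     | 582.56 
7  | Knife    | 575.44 
8  | Desk     | 962.16 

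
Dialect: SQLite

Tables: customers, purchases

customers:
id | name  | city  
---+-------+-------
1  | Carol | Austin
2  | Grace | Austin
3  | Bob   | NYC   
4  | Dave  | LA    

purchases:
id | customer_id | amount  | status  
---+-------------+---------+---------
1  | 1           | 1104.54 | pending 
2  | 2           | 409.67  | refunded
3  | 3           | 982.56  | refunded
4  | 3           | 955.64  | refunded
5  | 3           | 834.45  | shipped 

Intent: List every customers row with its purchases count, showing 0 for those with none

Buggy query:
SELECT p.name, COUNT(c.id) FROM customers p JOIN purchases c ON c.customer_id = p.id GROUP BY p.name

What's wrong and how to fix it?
Bug: INNER JOIN drops customers rows that have no matching purchases rows

Fix: Use LEFT JOIN so parents without children still appear (COUNT(c.id) gives 0)

Corrected query:
SELECT p.name, COUNT(c.id) FROM customers p LEFT JOIN purchases c ON c.customer_id = p.id GROUP BY p.name

Result:
name  | COUNT(c.id)
------+------------
Bob   | 3          
Carol | 1          
Dave  | 0          
Grace | 1          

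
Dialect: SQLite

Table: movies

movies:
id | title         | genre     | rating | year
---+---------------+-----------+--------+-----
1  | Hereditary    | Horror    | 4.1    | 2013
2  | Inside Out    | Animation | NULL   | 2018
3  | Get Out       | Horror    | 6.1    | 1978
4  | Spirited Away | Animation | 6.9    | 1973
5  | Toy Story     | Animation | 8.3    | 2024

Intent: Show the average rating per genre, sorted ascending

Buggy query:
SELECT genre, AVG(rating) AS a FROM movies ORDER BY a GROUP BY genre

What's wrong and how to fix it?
Bug: GROUP BY must precede ORDER BY

Fix: Reorder: SELECT … FROM … GROUP BY … ORDER BY …

Corrected query:
SELECT genre, AVG(rating) AS a FROM movies GROUP BY genre ORDER BY a

Result:
genre     | a  
----------+----
Horror    | 5.1
Animation | 7.6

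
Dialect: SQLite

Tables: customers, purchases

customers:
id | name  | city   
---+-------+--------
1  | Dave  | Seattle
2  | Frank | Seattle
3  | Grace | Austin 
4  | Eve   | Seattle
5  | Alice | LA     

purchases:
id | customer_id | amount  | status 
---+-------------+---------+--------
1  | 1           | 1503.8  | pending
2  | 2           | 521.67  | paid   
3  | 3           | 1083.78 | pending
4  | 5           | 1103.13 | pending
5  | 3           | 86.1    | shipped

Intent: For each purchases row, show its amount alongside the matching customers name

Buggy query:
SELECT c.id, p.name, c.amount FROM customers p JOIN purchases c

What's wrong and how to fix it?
Bug: Missing join condition: each purchases row is matched to all customers rows instead of just its own

Fix: Specify the join condition linking the foreign key to the parent id

Corrected query:
SELECT c.id, p.name, c.amount FROM customers p JOIN purchases c ON c.customer_id = p.id

Result:
id | name  | amount 
---+-------+--------
1  | Dave  | 1503.8 
2  | Frank | 521.67 
3  | Grace | 1083.78
4  | Alice | 1103.13
5  | Grace | 86.1   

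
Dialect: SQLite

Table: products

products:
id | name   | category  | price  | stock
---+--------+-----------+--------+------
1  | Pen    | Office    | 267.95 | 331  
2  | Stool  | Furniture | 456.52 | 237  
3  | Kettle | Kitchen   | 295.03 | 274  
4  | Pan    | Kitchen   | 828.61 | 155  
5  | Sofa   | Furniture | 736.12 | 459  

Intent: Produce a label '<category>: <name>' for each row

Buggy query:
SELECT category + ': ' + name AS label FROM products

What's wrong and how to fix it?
Bug: SQLite uses || for string concatenation; + coerces text to numbers (yielding 0)

Fix: Replace + with || to concatenate text

Corrected query:
SELECT category || ': ' || name AS label FROM products

Result:
label           
----------------
Office: Pen     
Furniture: Stool
Kitchen: Kettle 
Kitchen: Pan    
Furniture: Sofa 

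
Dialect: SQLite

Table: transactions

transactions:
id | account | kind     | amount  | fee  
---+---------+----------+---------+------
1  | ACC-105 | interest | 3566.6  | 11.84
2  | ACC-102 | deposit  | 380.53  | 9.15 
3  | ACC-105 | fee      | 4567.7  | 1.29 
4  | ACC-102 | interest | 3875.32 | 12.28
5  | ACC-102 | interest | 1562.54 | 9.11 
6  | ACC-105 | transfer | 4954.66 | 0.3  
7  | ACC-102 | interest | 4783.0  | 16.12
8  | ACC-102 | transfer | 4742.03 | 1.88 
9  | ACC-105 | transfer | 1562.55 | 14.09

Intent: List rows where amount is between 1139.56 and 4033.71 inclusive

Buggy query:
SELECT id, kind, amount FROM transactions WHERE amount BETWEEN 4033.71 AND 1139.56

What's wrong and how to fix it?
Bug: The bounds are reversed; BETWEEN a AND b requires a <= b to match anything

Fix: Swap the bounds so the smaller value comes first

Corrected query:
SELECT id, kind, amount FROM transactions WHERE amount BETWEEN 1139.56 AND 4033.71

Result:
id | kind     | amount 
---+----------+--------
1  | interest | 3566.6 
4  | interest | 3875.32
5  | interest | 1562.54
9  | transfer | 1562.55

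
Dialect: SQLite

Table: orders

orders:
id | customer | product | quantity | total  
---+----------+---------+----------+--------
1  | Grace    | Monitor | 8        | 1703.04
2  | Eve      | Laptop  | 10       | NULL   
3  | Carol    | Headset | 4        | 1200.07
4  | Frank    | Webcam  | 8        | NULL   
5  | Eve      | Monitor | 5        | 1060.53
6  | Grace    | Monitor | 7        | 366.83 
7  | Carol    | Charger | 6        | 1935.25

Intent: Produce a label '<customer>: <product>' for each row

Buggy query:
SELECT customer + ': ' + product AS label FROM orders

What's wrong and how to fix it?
Bug: SQLite uses || for string concatenation; + coerces text to numbers (yielding 0)

Fix: Use the || operator for string concatenation

Corrected query:
SELECT customer || ': ' || product AS label FROM orders

Result:
label         
--------------
Grace: Monitor
Eve: Laptop   
Carol: Headset
Frank: Webcam 
Eve: Monitor  
Grace: Monitor
Carol: Charger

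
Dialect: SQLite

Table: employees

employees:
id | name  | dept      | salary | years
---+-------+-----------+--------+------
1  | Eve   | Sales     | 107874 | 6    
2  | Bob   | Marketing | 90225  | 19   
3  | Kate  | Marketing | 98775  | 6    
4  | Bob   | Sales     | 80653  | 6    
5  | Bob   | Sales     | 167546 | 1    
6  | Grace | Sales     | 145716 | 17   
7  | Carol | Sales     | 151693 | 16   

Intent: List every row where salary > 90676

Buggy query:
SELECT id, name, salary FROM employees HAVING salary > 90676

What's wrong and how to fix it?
Bug: HAVING filters the output of aggregation, but this query has no GROUP BY and no aggregate functions, so SQLite rejects it (HAVING clause on a non-aggregate query); the condition here is per row

Fix: Replace HAVING with WHERE since the condition applies to individual rows

Corrected query:
SELECT id, name, salary FROM employees WHERE salary > 90676

Result:
id | name  | salary
---+-------+-------
1  | Eve   | 107874
3  | Kate  | 98775 
5  | Bob   | 167546
6  | Grace | 145716
7  | Carol | 151693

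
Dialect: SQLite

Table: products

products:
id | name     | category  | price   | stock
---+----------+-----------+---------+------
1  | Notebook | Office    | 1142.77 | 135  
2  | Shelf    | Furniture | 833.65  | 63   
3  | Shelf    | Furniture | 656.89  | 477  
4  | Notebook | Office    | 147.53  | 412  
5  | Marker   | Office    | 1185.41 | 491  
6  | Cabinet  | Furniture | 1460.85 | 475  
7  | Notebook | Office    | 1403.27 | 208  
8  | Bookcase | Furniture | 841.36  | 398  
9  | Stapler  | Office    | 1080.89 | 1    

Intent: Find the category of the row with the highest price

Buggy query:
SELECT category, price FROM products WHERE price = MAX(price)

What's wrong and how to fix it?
Bug: MAX(price) is an aggregate and cannot be used directly in WHERE

Fix: Wrap MAX in a scalar subquery so WHERE compares against a single value

Corrected query:
SELECT category, price FROM products WHERE price = (SELECT MAX(price) FROM products)

Result:
category  | price  
----------+--------
Furniture | 1460.85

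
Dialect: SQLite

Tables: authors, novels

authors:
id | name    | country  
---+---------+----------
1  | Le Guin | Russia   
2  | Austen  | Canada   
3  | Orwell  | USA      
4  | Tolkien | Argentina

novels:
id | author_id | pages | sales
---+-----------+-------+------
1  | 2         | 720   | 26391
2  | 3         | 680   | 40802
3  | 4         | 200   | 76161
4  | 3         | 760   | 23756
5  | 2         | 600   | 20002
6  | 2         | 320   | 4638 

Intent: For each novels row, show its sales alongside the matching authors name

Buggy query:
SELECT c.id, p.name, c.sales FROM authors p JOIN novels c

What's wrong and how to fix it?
Bug: JOIN with no ON clause produces a cartesian product; every novels row pairs with every authors row

Fix: Specify the join condition linking the foreign key to the parent id

Corrected query:
SELECT c.id, p.name, c.sales FROM authors p JOIN novels c ON c.author_id = p.id

Result:
id | name    | sales
---+---------+------
1  | Austen  | 26391
2  | Orwell  | 40802
3  | Tolkien | 76161
4  | Orwell  | 23756
5  | Austen  | 20002
6  | Austen  | 4638 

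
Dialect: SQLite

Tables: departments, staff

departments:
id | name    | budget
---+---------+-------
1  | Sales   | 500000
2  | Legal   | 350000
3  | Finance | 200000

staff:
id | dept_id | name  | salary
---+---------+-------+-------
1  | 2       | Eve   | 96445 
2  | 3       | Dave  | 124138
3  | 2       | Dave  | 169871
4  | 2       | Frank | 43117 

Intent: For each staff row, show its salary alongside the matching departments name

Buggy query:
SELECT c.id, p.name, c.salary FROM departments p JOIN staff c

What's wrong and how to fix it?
Bug: Missing join condition: each staff row is matched to all departments rows instead of just its own

Fix: Add ON c.dept_id = p.id to the JOIN

Corrected query:
SELECT c.id, p.name, c.salary FROM departments p JOIN staff c ON c.dept_id = p.id

Result:
id | name    | salary
---+---------+-------
1  | Legal   | 96445 
2  | Finance | 124138
3  | Legal   | 169871
4  | Legal   | 43117 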